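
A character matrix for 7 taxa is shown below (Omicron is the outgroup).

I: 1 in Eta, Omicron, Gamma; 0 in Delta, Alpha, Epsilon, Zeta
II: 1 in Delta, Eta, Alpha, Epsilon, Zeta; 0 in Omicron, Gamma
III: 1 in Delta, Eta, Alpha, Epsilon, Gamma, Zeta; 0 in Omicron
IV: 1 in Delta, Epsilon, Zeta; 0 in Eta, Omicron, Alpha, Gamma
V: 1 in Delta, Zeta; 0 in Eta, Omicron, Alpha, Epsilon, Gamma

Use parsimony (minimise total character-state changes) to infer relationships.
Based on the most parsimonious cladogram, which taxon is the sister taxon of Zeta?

Delta

Character polarity is set by the outgroup: the derived state is whichever differs from the outgroup's state, so for I the derived state is '0', and for the remaining characters it is '1'.
I: derived state '0' in Alpha, Delta, Epsilon, and Zeta only — synapomorphy for {Alpha, Delta, Epsilon, Zeta}.
II: derived state '1' in Alpha, Delta, Epsilon, Eta, and Zeta only — synapomorphy for {Alpha, Delta, Epsilon, Eta, Zeta}.
III (derived state '1') is shared by all ingroup taxa — unites the whole ingroup.
IV (derived state '1') is shared by Delta, Epsilon, and Zeta — a synapomorphy uniting that clade.
V (derived state '1') is shared by Delta and Zeta — a synapomorphy uniting that clade.
Most parsimonious ingroup topology: (Gamma,((((Zeta,Delta),Epsilon),Alpha),Eta)).
Zeta and Delta form a cherry on this tree, so they are sister taxa.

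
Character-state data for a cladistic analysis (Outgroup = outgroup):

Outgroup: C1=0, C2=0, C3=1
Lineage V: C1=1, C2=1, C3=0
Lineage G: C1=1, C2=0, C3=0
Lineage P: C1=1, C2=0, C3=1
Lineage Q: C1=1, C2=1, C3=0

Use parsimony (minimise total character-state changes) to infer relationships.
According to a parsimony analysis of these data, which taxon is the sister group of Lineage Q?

Character polarity is set by the outgroup: the derived state is whichever differs from the outgroup's state, so for C3 the derived state is '0', and for the remaining characters it is '1'.
C1 (derived state '1') is shared by all ingroup taxa — unites the whole ingroup.
C2: derived state '1' in Lineage Q and Lineage V only — synapomorphy for {Lineage Q, Lineage V}.
C3: derived state '0' in Lineage G, Lineage Q, and Lineage V only — synapomorphy for {Lineage G, Lineage Q, Lineage V}.
Most parsimonious ingroup topology: (((Lineage V,Lineage Q),Lineage G),Lineage P).
Lineage Q and Lineage V form a cherry on this tree, so they are sister taxa.

Lineage V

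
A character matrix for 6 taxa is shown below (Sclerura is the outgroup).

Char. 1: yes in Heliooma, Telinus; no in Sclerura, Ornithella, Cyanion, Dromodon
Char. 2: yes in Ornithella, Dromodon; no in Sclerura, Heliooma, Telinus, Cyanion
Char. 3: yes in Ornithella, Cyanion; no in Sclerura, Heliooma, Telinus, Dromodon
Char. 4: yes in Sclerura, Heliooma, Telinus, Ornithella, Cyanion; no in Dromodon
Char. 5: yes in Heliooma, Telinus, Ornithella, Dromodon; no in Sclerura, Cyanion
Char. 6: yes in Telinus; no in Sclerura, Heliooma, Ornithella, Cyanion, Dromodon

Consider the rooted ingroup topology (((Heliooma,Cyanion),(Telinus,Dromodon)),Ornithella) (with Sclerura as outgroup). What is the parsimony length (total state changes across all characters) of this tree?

10

Map each character onto (((Heliooma,Cyanion),(Telinus,Dromodon)),Ornithella) (rooted by Sclerura) and count the minimum state changes it requires (Fitch parsimony):
Char. 1: 2; Char. 2: 2; Char. 3: 2; Char. 4: 1; Char. 5: 2; Char. 6: 1.
Total tree length = 10.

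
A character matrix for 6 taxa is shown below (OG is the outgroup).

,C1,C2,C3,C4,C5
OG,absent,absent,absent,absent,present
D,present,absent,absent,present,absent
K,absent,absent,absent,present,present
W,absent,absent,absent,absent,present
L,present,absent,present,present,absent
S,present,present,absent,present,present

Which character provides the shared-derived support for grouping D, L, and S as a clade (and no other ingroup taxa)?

C1

Character polarity is set by the outgroup: the derived state is whichever differs from the outgroup's state, so for C5 the derived state is 'absent', and for the remaining characters it is 'present'.
Only D, L, and S show the derived state 'present' for C1, supporting them as a clade.
C2: derived state 'present' in S only — an autapomorphy, so it tells us nothing about relationships among taxa.
C3: derived state 'present' in L only — an autapomorphy, so it tells us nothing about relationships among taxa.
Only D, K, L, and S show the derived state 'present' for C4, supporting them as a clade.
C5: derived state 'absent' in D and L only — synapomorphy for {D, L}.
Most parsimonious ingroup topology: ((((D,L),S),K),W).
The clade {D, L, S} is supported by C1: its derived state 'present' occurs in exactly those taxa and in no other taxon (including the outgroup).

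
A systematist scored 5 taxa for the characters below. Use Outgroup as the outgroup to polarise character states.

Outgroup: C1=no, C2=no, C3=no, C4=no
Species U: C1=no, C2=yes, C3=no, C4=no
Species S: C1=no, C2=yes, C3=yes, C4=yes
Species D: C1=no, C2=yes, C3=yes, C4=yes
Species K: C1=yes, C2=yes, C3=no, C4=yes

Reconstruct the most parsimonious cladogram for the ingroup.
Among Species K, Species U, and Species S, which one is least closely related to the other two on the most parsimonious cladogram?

Species U

The outgroup has state 'no' for every character, so 'yes' is the derived state throughout.
C1 (derived state 'yes') is unique to Species K (autapomorphy; uninformative for grouping).
C2 (derived state 'yes') is shared by all ingroup taxa — unites the whole ingroup.
C3 (derived state 'yes') is shared by Species D and Species S — a synapomorphy uniting that clade.
C4 (derived state 'yes') is shared by Species D, Species K, and Species S — a synapomorphy uniting that clade.
Most parsimonious ingroup topology: (Species U,((Species S,Species D),Species K)).
Species S and Species K share a more recent common ancestor with each other than either does with Species U, so Species U is the least closely related of the three.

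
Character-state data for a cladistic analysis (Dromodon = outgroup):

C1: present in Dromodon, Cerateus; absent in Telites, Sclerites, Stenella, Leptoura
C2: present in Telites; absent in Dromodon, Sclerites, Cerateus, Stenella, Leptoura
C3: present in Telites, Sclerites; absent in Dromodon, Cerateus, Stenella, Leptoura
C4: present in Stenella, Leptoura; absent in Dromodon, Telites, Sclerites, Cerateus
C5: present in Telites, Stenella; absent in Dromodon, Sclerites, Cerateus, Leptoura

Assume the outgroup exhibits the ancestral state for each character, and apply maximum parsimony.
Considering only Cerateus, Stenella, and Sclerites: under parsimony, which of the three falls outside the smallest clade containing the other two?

Cerateus

Character polarity is set by the outgroup: the derived state is whichever differs from the outgroup's state, so for C1 the derived state is 'absent', and for the remaining characters it is 'present'.
Only Leptoura, Sclerites, Stenella, and Telites show the derived state 'absent' for C1, supporting them as a clade.
C2 (derived state 'present') is unique to Telites (autapomorphy; uninformative for grouping).
C3: derived state 'present' in Sclerites and Telites only — synapomorphy for {Sclerites, Telites}.
C4 (derived state 'present') is shared by Leptoura and Stenella — a synapomorphy uniting that clade.
C5 groups Stenella and Telites, which is incompatible with the clades supported by the remaining characters; treating it as convergent (homoplasy) costs fewer steps than any alternative tree.
Most parsimonious ingroup topology: (((Telites,Sclerites),(Stenella,Leptoura)),Cerateus).
Stenella and Sclerites share a more recent common ancestor with each other than either does with Cerateus, so Cerateus is the least closely related of the three.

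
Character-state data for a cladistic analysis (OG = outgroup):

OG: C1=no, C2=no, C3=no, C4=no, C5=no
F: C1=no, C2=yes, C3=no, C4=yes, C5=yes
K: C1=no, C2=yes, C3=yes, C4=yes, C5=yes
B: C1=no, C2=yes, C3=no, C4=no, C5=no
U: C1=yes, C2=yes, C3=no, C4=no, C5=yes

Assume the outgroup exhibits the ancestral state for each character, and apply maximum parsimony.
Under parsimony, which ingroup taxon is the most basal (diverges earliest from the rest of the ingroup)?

The outgroup has state 'no' for every character, so 'yes' is the derived state throughout.
C1: derived state 'yes' in U only — an autapomorphy, so it tells us nothing about relationships among taxa.
All ingroup taxa share the derived state 'yes' for C2; it defines the ingroup but does not resolve relationships within it.
C3 (derived state 'yes') is unique to K (autapomorphy; uninformative for grouping).
C4: derived state 'yes' in F and K only — synapomorphy for {F, K}.
C5: derived state 'yes' in F, K, and U only — synapomorphy for {F, K, U}.
Most parsimonious ingroup topology: (((F,K),U),B).
B is sister to the clade containing all other ingroup taxa, so it is the earliest-diverging (most basal) ingroup lineage.

B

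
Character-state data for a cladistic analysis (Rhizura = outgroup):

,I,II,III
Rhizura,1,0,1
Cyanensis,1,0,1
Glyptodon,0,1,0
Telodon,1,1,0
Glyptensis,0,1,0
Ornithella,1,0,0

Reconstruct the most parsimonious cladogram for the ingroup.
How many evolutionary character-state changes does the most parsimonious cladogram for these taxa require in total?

3

Character polarity is set by the outgroup: the derived state is whichever differs from the outgroup's state, so for I, III the derived state is '0', and for the remaining characters it is '1'.
I (derived state '0') is shared by Glyptensis and Glyptodon — a synapomorphy uniting that clade.
Only Glyptensis, Glyptodon, and Telodon show the derived state '1' for II, supporting them as a clade.
III: derived state '0' in Glyptensis, Glyptodon, Ornithella, and Telodon only — synapomorphy for {Glyptensis, Glyptodon, Ornithella, Telodon}.
Most parsimonious ingroup topology: (Cyanensis,(((Glyptodon,Glyptensis),Telodon),Ornithella)).
Changes per character on this tree: I: 1; II: 1; III: 1.
Total = 3.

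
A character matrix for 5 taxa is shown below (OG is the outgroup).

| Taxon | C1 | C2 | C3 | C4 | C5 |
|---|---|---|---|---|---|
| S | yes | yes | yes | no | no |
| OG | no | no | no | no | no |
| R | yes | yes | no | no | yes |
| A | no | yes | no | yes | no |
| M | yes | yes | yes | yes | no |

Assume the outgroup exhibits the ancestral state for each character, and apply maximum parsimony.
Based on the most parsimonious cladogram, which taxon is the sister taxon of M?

The outgroup has state 'no' for every character, so 'yes' is the derived state throughout.
Only M, R, and S show the derived state 'yes' for C1, supporting them as a clade.
C2 (derived state 'yes') is shared by all ingroup taxa — unites the whole ingroup.
Only M and S show the derived state 'yes' for C3, supporting them as a clade.
C4 groups A and M, which is incompatible with the clades supported by the remaining characters; treating it as convergent (homoplasy) costs fewer steps than any alternative tree.
C5: derived state 'yes' in R only — an autapomorphy, so it tells us nothing about relationships among taxa.
Most parsimonious ingroup topology: (((S,M),R),A).
M and S form a cherry on this tree, so they are sister taxa.

S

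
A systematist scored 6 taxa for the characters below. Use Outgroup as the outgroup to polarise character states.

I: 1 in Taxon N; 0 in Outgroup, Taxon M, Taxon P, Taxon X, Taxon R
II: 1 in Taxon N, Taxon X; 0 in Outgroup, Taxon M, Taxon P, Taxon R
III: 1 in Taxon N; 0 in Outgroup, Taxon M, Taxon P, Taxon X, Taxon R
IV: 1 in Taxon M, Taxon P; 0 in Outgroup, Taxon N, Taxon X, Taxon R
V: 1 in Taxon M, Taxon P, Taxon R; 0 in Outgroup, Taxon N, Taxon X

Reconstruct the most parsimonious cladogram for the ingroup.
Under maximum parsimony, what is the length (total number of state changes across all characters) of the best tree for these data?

5

The outgroup has state '0' for every character, so '1' is the derived state throughout.
I (derived state '1') is unique to Taxon N (autapomorphy; uninformative for grouping).
II: derived state '1' in Taxon N and Taxon X only — synapomorphy for {Taxon N, Taxon X}.
III (derived state '1') is unique to Taxon N (autapomorphy; uninformative for grouping).
Only Taxon M and Taxon P show the derived state '1' for IV, supporting them as a clade.
V: derived state '1' in Taxon M, Taxon P, and Taxon R only — synapomorphy for {Taxon M, Taxon P, Taxon R}.
Most parsimonious ingroup topology: ((Taxon N,Taxon X),((Taxon M,Taxon P),Taxon R)).
Changes per character on this tree: I: 1; II: 1; III: 1; IV: 1; V: 1.
Total = 5.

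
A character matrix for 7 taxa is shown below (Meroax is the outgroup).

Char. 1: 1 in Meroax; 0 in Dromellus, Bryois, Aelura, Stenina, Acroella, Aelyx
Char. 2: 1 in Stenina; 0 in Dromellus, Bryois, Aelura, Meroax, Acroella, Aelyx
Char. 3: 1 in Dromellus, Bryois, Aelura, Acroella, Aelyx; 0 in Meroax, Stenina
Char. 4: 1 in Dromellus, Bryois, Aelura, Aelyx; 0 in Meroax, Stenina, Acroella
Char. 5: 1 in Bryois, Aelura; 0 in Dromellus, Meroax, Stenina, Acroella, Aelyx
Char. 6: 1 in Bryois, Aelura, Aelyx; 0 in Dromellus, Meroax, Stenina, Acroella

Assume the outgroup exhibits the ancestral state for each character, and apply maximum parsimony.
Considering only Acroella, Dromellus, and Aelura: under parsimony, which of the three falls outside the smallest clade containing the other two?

Character polarity is set by the outgroup: the derived state is whichever differs from the outgroup's state, so for Char. 1 the derived state is '0', and for the remaining characters it is '1'.
Char. 1 (derived state '0') is shared by all ingroup taxa — unites the whole ingroup.
Char. 2: derived state '1' in Stenina only — an autapomorphy, so it tells us nothing about relationships among taxa.
Char. 3: derived state '1' in Acroella, Aelura, Aelyx, Bryois, and Dromellus only — synapomorphy for {Acroella, Aelura, Aelyx, Bryois, Dromellus}.
Only Aelura, Aelyx, Bryois, and Dromellus show the derived state '1' for Char. 4, supporting them as a clade.
Char. 5 (derived state '1') is shared by Aelura and Bryois — a synapomorphy uniting that clade.
Char. 6: derived state '1' in Aelura, Aelyx, and Bryois only — synapomorphy for {Aelura, Aelyx, Bryois}.
Most parsimonious ingroup topology: ((Acroella,(Dromellus,((Bryois,Aelura),Aelyx))),Stenina).
Dromellus and Aelura share a more recent common ancestor with each other than either does with Acroella, so Acroella is the least closely related of the three.

Acroella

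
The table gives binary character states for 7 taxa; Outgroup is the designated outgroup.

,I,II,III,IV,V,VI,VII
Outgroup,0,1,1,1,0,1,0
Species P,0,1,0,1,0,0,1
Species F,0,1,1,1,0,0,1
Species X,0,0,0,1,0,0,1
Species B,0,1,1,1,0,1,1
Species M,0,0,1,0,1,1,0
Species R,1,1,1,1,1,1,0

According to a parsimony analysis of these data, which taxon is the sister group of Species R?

Species M

Character polarity is set by the outgroup: the derived state is whichever differs from the outgroup's state, so for II, III, IV, VI the derived state is '0', and for the remaining characters it is '1'.
I: derived state '1' in Species R only — an autapomorphy, so it tells us nothing about relationships among taxa.
II groups Species M and Species X, which is incompatible with the clades supported by the remaining characters; treating it as convergent (homoplasy) costs fewer steps than any alternative tree.
III: derived state '0' in Species P and Species X only — synapomorphy for {Species P, Species X}.
IV: derived state '0' in Species M only — an autapomorphy, so it tells us nothing about relationships among taxa.
Only Species M and Species R show the derived state '1' for V, supporting them as a clade.
VI: derived state '0' in Species F, Species P, and Species X only — synapomorphy for {Species F, Species P, Species X}.
VII (derived state '1') is shared by Species B, Species F, Species P, and Species X — a synapomorphy uniting that clade.
Most parsimonious ingroup topology: ((((Species P,Species X),Species F),Species B),(Species M,Species R)).
Species R and Species M form a cherry on this tree, so they are sister taxa.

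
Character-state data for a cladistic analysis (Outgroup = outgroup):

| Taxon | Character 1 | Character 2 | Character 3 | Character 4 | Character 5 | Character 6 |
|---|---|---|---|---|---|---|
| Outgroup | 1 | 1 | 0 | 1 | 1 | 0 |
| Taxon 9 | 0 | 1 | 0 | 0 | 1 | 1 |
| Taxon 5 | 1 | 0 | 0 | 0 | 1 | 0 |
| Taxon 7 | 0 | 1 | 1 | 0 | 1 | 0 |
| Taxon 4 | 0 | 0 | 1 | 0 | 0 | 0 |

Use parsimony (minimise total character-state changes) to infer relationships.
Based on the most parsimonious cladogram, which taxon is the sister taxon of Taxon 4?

Character polarity is set by the outgroup: the derived state is whichever differs from the outgroup's state, so for Character 1, Character 2, Character 4, Character 5 the derived state is '0', and for the remaining characters it is '1'.
Only Taxon 4, Taxon 7, and Taxon 9 show the derived state '0' for Character 1, supporting them as a clade.
Character 2 groups Taxon 4 and Taxon 5, which is incompatible with the clades supported by the remaining characters; treating it as convergent (homoplasy) costs fewer steps than any alternative tree.
Character 3: derived state '1' in Taxon 4 and Taxon 7 only — synapomorphy for {Taxon 4, Taxon 7}.
All ingroup taxa share the derived state '0' for Character 4; it defines the ingroup but does not resolve relationships within it.
Character 5: derived state '0' in Taxon 4 only — an autapomorphy, so it tells us nothing about relationships among taxa.
Character 6 (derived state '1') is unique to Taxon 9 (autapomorphy; uninformative for grouping).
Most parsimonious ingroup topology: ((Taxon 9,(Taxon 7,Taxon 4)),Taxon 5).
Taxon 4 and Taxon 7 form a cherry on this tree, so they are sister taxa.

Taxon 7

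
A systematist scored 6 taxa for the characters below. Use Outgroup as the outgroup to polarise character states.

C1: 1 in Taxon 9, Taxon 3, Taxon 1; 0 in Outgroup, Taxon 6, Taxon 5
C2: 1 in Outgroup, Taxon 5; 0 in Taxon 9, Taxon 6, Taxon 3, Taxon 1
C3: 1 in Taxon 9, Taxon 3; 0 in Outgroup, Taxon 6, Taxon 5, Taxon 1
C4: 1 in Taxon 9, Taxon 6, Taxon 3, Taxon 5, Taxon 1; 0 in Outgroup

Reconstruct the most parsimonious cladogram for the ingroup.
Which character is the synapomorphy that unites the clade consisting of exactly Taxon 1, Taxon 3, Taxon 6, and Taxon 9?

C2

Character polarity is set by the outgroup: the derived state is whichever differs from the outgroup's state, so for C2 the derived state is '0', and for the remaining characters it is '1'.
Only Taxon 1, Taxon 3, and Taxon 9 show the derived state '1' for C1, supporting them as a clade.
C2: derived state '0' in Taxon 1, Taxon 3, Taxon 6, and Taxon 9 only — synapomorphy for {Taxon 1, Taxon 3, Taxon 6, Taxon 9}.
Only Taxon 3 and Taxon 9 show the derived state '1' for C3, supporting them as a clade.
C4 (derived state '1') is shared by all ingroup taxa — unites the whole ingroup.
Most parsimonious ingroup topology: ((((Taxon 9,Taxon 3),Taxon 1),Taxon 6),Taxon 5).
The clade {Taxon 1, Taxon 3, Taxon 6, Taxon 9} is supported by C2: its derived state '0' occurs in exactly those taxa and in no other taxon (including the outgroup).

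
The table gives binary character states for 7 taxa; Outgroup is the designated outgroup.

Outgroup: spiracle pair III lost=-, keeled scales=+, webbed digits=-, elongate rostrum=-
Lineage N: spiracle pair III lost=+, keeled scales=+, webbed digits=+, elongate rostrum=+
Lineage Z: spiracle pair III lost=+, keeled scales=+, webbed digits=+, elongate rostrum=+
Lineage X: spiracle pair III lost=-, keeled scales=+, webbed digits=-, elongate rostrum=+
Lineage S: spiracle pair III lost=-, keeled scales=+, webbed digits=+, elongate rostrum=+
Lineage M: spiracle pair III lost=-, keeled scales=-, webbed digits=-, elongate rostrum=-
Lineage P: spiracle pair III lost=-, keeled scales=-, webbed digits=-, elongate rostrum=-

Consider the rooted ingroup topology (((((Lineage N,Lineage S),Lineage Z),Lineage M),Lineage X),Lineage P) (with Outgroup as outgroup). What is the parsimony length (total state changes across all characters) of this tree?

7

Map each character onto (((((Lineage N,Lineage S),Lineage Z),Lineage M),Lineage X),Lineage P) (rooted by Outgroup) and count the minimum state changes it requires (Fitch parsimony):
spiracle pair III lost: 2; keeled scales: 2; webbed digits: 1; elongate rostrum: 2.
Total tree length = 7.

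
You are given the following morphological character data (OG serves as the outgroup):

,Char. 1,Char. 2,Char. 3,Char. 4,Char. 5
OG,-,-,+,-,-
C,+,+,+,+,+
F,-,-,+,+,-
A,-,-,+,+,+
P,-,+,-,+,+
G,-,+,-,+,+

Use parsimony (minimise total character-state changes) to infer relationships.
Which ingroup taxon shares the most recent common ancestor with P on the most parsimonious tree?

Character polarity is set by the outgroup: the derived state is whichever differs from the outgroup's state, so for Char. 3 the derived state is '-', and for the remaining characters it is '+'.
Char. 1 (derived state '+') is unique to C (autapomorphy; uninformative for grouping).
Char. 2: derived state '+' in C, G, and P only — synapomorphy for {C, G, P}.
Only G and P show the derived state '-' for Char. 3, supporting them as a clade.
All ingroup taxa share the derived state '+' for Char. 4; it defines the ingroup but does not resolve relationships within it.
Char. 5 (derived state '+') is shared by A, C, G, and P — a synapomorphy uniting that clade.
Most parsimonious ingroup topology: (((C,(P,G)),A),F).
P and G form a cherry on this tree, so they are sister taxa.

G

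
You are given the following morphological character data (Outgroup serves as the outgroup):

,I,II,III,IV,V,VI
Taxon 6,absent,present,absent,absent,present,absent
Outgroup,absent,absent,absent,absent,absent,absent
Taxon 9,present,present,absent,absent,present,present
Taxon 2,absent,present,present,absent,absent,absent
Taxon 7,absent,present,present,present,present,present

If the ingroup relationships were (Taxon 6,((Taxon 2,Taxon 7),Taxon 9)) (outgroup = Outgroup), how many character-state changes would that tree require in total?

8

Map each character onto (Taxon 6,((Taxon 2,Taxon 7),Taxon 9)) (rooted by Outgroup) and count the minimum state changes it requires (Fitch parsimony):
I: 1; II: 1; III: 1; IV: 1; V: 2; VI: 2.
Total tree length = 8.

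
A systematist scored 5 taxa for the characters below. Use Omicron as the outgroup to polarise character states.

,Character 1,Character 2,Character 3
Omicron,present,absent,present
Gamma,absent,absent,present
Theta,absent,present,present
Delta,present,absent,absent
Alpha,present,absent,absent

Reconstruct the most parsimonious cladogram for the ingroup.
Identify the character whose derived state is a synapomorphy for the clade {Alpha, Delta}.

Character 3

Character polarity is set by the outgroup: the derived state is whichever differs from the outgroup's state, so for Character 1, Character 3 the derived state is 'absent', and for the remaining characters it is 'present'.
Character 1: derived state 'absent' in Gamma and Theta only — synapomorphy for {Gamma, Theta}.
Character 2: derived state 'present' in Theta only — an autapomorphy, so it tells us nothing about relationships among taxa.
Only Alpha and Delta show the derived state 'absent' for Character 3, supporting them as a clade.
Most parsimonious ingroup topology: ((Gamma,Theta),(Delta,Alpha)).
The clade {Alpha, Delta} is supported by Character 3: its derived state 'absent' occurs in exactly those taxa and in no other taxon (including the outgroup).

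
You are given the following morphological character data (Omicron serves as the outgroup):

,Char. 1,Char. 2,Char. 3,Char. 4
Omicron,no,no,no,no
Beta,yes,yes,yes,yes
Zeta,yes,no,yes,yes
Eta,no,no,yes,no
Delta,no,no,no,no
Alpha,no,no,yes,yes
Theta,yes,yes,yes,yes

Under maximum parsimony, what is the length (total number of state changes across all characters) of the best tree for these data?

4

The outgroup has state 'no' for every character, so 'yes' is the derived state throughout.
Only Beta, Theta, and Zeta show the derived state 'yes' for Char. 1, supporting them as a clade.
Char. 2 (derived state 'yes') is shared by Beta and Theta — a synapomorphy uniting that clade.
Char. 3 (derived state 'yes') is shared by Alpha, Beta, Eta, Theta, and Zeta — a synapomorphy uniting that clade.
Char. 4: derived state 'yes' in Alpha, Beta, Theta, and Zeta only — synapomorphy for {Alpha, Beta, Theta, Zeta}.
Most parsimonious ingroup topology: (((((Beta,Theta),Zeta),Alpha),Eta),Delta).
Changes per character on this tree: Char. 1: 1; Char. 2: 1; Char. 3: 1; Char. 4: 1.
Total = 4.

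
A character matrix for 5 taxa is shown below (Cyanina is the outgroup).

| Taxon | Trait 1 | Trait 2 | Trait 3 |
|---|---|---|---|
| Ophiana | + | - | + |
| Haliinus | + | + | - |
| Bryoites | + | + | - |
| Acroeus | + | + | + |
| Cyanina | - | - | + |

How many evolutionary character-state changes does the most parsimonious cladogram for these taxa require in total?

3

Character polarity is set by the outgroup: the derived state is whichever differs from the outgroup's state, so for Trait 3 the derived state is '-', and for the remaining characters it is '+'.
All ingroup taxa share the derived state '+' for Trait 1; it defines the ingroup but does not resolve relationships within it.
Only Acroeus, Bryoites, and Haliinus show the derived state '+' for Trait 2, supporting them as a clade.
Trait 3: derived state '-' in Bryoites and Haliinus only — synapomorphy for {Bryoites, Haliinus}.
Most parsimonious ingroup topology: (Ophiana,(Acroeus,(Haliinus,Bryoites))).
Changes per character on this tree: Trait 1: 1; Trait 2: 1; Trait 3: 1.
Total = 3.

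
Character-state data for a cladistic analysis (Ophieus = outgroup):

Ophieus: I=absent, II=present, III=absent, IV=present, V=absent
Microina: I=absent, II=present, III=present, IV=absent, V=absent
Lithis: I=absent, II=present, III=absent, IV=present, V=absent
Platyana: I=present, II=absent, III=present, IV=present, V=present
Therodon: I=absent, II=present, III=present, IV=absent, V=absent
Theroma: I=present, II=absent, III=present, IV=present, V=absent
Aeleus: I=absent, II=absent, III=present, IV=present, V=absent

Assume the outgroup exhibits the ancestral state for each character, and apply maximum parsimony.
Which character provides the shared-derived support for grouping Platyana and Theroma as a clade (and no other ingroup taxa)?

I

Character polarity is set by the outgroup: the derived state is whichever differs from the outgroup's state, so for II, IV the derived state is 'absent', and for the remaining characters it is 'present'.
Only Platyana and Theroma show the derived state 'present' for I, supporting them as a clade.
II: derived state 'absent' in Aeleus, Platyana, and Theroma only — synapomorphy for {Aeleus, Platyana, Theroma}.
Only Aeleus, Microina, Platyana, Therodon, and Theroma show the derived state 'present' for III, supporting them as a clade.
IV: derived state 'absent' in Microina and Therodon only — synapomorphy for {Microina, Therodon}.
V (derived state 'present') is unique to Platyana (autapomorphy; uninformative for grouping).
Most parsimonious ingroup topology: (((Microina,Therodon),((Platyana,Theroma),Aeleus)),Lithis).
The clade {Platyana, Theroma} is supported by I: its derived state 'present' occurs in exactly those taxa and in no other taxon (including the outgroup).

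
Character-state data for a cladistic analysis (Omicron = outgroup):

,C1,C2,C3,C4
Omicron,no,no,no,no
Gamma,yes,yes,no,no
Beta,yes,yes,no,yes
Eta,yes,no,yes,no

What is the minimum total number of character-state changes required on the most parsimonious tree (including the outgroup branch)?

The outgroup has state 'no' for every character, so 'yes' is the derived state throughout.
C1 (derived state 'yes') is shared by all ingroup taxa — unites the whole ingroup.
Only Beta and Gamma show the derived state 'yes' for C2, supporting them as a clade.
C3 (derived state 'yes') is unique to Eta (autapomorphy; uninformative for grouping).
C4 (derived state 'yes') is unique to Beta (autapomorphy; uninformative for grouping).
Most parsimonious ingroup topology: ((Gamma,Beta),Eta).
Changes per character on this tree: C1: 1; C2: 1; C3: 1; C4: 1.
Total = 4.

4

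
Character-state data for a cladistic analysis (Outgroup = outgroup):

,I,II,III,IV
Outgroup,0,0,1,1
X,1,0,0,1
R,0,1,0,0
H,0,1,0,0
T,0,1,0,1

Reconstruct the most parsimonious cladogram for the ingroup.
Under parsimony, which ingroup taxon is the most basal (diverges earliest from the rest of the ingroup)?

Character polarity is set by the outgroup: the derived state is whichever differs from the outgroup's state, so for III, IV the derived state is '0', and for the remaining characters it is '1'.
I (derived state '1') is unique to X (autapomorphy; uninformative for grouping).
II: derived state '1' in H, R, and T only — synapomorphy for {H, R, T}.
III (derived state '0') is shared by all ingroup taxa — unites the whole ingroup.
IV: derived state '0' in H and R only — synapomorphy for {H, R}.
Most parsimonious ingroup topology: (X,((R,H),T)).
X is sister to the clade containing all other ingroup taxa, so it is the earliest-diverging (most basal) ingroup lineage.

X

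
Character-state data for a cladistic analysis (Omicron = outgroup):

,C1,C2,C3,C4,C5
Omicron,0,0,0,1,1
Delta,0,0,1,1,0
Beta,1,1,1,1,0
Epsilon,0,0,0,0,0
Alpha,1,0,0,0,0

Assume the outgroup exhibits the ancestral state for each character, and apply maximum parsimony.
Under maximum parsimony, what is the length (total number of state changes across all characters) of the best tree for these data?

Character polarity is set by the outgroup: the derived state is whichever differs from the outgroup's state, so for C4, C5 the derived state is '0', and for the remaining characters it is '1'.
C1 groups Alpha and Beta, which is incompatible with the clades supported by the remaining characters; treating it as convergent (homoplasy) costs fewer steps than any alternative tree.
C2 (derived state '1') is unique to Beta (autapomorphy; uninformative for grouping).
Only Beta and Delta show the derived state '1' for C3, supporting them as a clade.
C4: derived state '0' in Alpha and Epsilon only — synapomorphy for {Alpha, Epsilon}.
All ingroup taxa share the derived state '0' for C5; it defines the ingroup but does not resolve relationships within it.
Most parsimonious ingroup topology: ((Delta,Beta),(Epsilon,Alpha)).
Changes per character on this tree: C1: 2; C2: 1; C3: 1; C4: 1; C5: 1.
Total = 6.

6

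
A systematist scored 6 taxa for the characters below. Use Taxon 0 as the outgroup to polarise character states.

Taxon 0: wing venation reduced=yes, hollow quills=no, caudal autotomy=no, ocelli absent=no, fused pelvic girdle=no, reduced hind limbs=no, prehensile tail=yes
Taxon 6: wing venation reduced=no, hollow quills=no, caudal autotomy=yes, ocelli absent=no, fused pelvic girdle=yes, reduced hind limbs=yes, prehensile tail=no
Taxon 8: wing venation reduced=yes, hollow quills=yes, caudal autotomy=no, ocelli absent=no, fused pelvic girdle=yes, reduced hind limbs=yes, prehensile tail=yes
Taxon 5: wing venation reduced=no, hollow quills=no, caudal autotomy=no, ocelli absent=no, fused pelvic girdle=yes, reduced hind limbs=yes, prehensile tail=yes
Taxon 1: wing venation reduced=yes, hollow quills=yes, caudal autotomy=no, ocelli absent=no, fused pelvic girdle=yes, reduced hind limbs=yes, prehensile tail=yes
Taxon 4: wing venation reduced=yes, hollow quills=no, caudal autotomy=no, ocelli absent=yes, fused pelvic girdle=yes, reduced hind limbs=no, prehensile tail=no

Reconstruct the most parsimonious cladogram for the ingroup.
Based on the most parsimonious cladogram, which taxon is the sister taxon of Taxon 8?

Character polarity is set by the outgroup: the derived state is whichever differs from the outgroup's state, so for wing venation reduced, prehensile tail the derived state is 'no', and for the remaining characters it is 'yes'.
wing venation reduced (derived state 'no') is shared by Taxon 5 and Taxon 6 — a synapomorphy uniting that clade.
Only Taxon 1 and Taxon 8 show the derived state 'yes' for hollow quills, supporting them as a clade.
caudal autotomy (derived state 'yes') is unique to Taxon 6 (autapomorphy; uninformative for grouping).
ocelli absent: derived state 'yes' in Taxon 4 only — an autapomorphy, so it tells us nothing about relationships among taxa.
All ingroup taxa share the derived state 'yes' for fused pelvic girdle; it defines the ingroup but does not resolve relationships within it.
reduced hind limbs (derived state 'yes') is shared by Taxon 1, Taxon 5, Taxon 6, and Taxon 8 — a synapomorphy uniting that clade.
prehensile tail (state 'no') occurs in Taxon 4 and Taxon 6 but conflicts with the nesting implied by the other characters — most parsimoniously interpreted as homoplasy.
Most parsimonious ingroup topology: (((Taxon 6,Taxon 5),(Taxon 8,Taxon 1)),Taxon 4).
Taxon 8 and Taxon 1 form a cherry on this tree, so they are sister taxa.

Taxon 1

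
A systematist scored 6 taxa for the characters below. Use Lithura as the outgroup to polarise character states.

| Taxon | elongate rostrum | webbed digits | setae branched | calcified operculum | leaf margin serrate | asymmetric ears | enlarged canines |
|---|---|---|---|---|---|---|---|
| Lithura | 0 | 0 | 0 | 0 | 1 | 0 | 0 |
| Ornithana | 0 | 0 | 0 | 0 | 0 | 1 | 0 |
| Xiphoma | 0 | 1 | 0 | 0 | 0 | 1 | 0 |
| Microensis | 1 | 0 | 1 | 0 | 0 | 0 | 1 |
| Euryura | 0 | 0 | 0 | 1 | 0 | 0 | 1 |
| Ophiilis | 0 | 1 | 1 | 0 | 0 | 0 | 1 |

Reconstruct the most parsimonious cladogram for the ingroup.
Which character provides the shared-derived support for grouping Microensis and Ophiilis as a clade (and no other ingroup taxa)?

setae branched

Character polarity is set by the outgroup: the derived state is whichever differs from the outgroup's state, so for leaf margin serrate the derived state is '0', and for the remaining characters it is '1'.
elongate rostrum (derived state '1') is unique to Microensis (autapomorphy; uninformative for grouping).
webbed digits groups Ophiilis and Xiphoma, which is incompatible with the clades supported by the remaining characters; treating it as convergent (homoplasy) costs fewer steps than any alternative tree.
Only Microensis and Ophiilis show the derived state '1' for setae branched, supporting them as a clade.
calcified operculum (derived state '1') is unique to Euryura (autapomorphy; uninformative for grouping).
leaf margin serrate (derived state '0') is shared by all ingroup taxa — unites the whole ingroup.
asymmetric ears (derived state '1') is shared by Ornithana and Xiphoma — a synapomorphy uniting that clade.
enlarged canines (derived state '1') is shared by Euryura, Microensis, and Ophiilis — a synapomorphy uniting that clade.
Most parsimonious ingroup topology: ((Ornithana,Xiphoma),((Microensis,Ophiilis),Euryura)).
The clade {Microensis, Ophiilis} is supported by setae branched: its derived state '1' occurs in exactly those taxa and in no other taxon (including the outgroup).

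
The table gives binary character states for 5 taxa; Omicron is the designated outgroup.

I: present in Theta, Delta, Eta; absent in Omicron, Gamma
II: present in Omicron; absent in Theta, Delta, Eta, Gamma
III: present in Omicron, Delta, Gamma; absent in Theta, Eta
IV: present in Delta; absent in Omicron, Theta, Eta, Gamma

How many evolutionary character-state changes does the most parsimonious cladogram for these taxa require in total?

Character polarity is set by the outgroup: the derived state is whichever differs from the outgroup's state, so for II, III the derived state is 'absent', and for the remaining characters it is 'present'.
I: derived state 'present' in Delta, Eta, and Theta only — synapomorphy for {Delta, Eta, Theta}.
All ingroup taxa share the derived state 'absent' for II; it defines the ingroup but does not resolve relationships within it.
III: derived state 'absent' in Eta and Theta only — synapomorphy for {Eta, Theta}.
IV: derived state 'present' in Delta only — an autapomorphy, so it tells us nothing about relationships among taxa.
Most parsimonious ingroup topology: (((Theta,Eta),Delta),Gamma).
Changes per character on this tree: I: 1; II: 1; III: 1; IV: 1.
Total = 4.

4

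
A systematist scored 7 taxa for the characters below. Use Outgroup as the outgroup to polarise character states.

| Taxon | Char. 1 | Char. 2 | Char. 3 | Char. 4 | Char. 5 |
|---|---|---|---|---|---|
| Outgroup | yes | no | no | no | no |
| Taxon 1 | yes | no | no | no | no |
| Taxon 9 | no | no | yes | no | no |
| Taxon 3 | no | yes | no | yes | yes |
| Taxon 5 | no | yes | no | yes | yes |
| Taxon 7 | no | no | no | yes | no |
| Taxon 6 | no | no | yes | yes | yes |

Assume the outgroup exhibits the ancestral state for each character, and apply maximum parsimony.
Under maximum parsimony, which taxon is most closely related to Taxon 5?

Taxon 3

Character polarity is set by the outgroup: the derived state is whichever differs from the outgroup's state, so for Char. 1 the derived state is 'no', and for the remaining characters it is 'yes'.
Char. 1 (derived state 'no') is shared by Taxon 3, Taxon 5, Taxon 6, Taxon 7, and Taxon 9 — a synapomorphy uniting that clade.
Char. 2: derived state 'yes' in Taxon 3 and Taxon 5 only — synapomorphy for {Taxon 3, Taxon 5}.
Char. 3 groups Taxon 6 and Taxon 9, which is incompatible with the clades supported by the remaining characters; treating it as convergent (homoplasy) costs fewer steps than any alternative tree.
Char. 4 (derived state 'yes') is shared by Taxon 3, Taxon 5, Taxon 6, and Taxon 7 — a synapomorphy uniting that clade.
Char. 5 (derived state 'yes') is shared by Taxon 3, Taxon 5, and Taxon 6 — a synapomorphy uniting that clade.
Most parsimonious ingroup topology: (Taxon 1,(Taxon 9,(((Taxon 3,Taxon 5),Taxon 6),Taxon 7))).
Taxon 5 and Taxon 3 form a cherry on this tree, so they are sister taxa.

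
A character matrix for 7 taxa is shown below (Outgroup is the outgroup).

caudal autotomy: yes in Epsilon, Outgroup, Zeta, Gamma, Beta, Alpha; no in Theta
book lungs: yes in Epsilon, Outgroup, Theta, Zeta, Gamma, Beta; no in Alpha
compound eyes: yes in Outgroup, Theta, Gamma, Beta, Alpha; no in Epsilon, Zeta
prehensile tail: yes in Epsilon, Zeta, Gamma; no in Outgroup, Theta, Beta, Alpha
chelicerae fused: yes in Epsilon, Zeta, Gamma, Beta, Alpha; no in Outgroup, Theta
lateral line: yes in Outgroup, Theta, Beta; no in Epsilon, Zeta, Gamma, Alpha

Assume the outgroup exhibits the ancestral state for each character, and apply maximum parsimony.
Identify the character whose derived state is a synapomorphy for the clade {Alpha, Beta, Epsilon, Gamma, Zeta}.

chelicerae fused

Character polarity is set by the outgroup: the derived state is whichever differs from the outgroup's state, so for caudal autotomy, book lungs, compound eyes, lateral line the derived state is 'no', and for the remaining characters it is 'yes'.
caudal autotomy (derived state 'no') is unique to Theta (autapomorphy; uninformative for grouping).
book lungs (derived state 'no') is unique to Alpha (autapomorphy; uninformative for grouping).
compound eyes: derived state 'no' in Epsilon and Zeta only — synapomorphy for {Epsilon, Zeta}.
Only Epsilon, Gamma, and Zeta show the derived state 'yes' for prehensile tail, supporting them as a clade.
Only Alpha, Beta, Epsilon, Gamma, and Zeta show the derived state 'yes' for chelicerae fused, supporting them as a clade.
Only Alpha, Epsilon, Gamma, and Zeta show the derived state 'no' for lateral line, supporting them as a clade.
Most parsimonious ingroup topology: (((((Epsilon,Zeta),Gamma),Alpha),Beta),Theta).
The clade {Alpha, Beta, Epsilon, Gamma, Zeta} is supported by chelicerae fused: its derived state 'yes' occurs in exactly those taxa and in no other taxon (including the outgroup).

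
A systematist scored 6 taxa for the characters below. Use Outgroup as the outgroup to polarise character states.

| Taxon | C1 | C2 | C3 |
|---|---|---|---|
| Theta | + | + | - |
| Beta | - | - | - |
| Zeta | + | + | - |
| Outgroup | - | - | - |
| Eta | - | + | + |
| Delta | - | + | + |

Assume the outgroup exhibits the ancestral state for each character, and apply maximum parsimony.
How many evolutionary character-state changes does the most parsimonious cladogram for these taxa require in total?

3

The outgroup has state '-' for every character, so '+' is the derived state throughout.
C1 (derived state '+') is shared by Theta and Zeta — a synapomorphy uniting that clade.
C2: derived state '+' in Delta, Eta, Theta, and Zeta only — synapomorphy for {Delta, Eta, Theta, Zeta}.
C3: derived state '+' in Delta and Eta only — synapomorphy for {Delta, Eta}.
Most parsimonious ingroup topology: (((Theta,Zeta),(Delta,Eta)),Beta).
Changes per character on this tree: C1: 1; C2: 1; C3: 1.
Total = 3.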